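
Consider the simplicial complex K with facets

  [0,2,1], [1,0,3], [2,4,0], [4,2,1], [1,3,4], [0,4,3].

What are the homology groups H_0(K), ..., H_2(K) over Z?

H_0 ≅ Z,  H_1 = 0,  H_2 ≅ Z.

K has 5 vertices, 9 edges, 6 triangles.
rank ∂_0 = 0, rank ∂_1 = 4 ⇒ b_0 = 5 − 0 − 4 = 1; all invariant factors of ∂_1 are 1 so no torsion. So H_0 ≅ Z.
rank ∂_1 = 4, rank ∂_2 = 5 ⇒ b_1 = 9 − 4 − 5 = 0; all invariant factors of ∂_2 are 1 so no torsion. So H_1 ≅ 0.
rank ∂_2 = 5, rank ∂_3 = 0 ⇒ b_2 = 6 − 5 − 0 = 1. So H_2 ≅ Z.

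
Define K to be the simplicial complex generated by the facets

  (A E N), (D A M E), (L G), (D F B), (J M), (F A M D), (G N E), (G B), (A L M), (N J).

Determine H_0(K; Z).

H_0 = Z.

We work with the vertex ordering A < B < D < E < F < G < J < L < M < N. The simplices of K, each written with vertices in increasing order, are:

  0-simplices (10): A, B, D, E, F, G, J, L, M, N
  1-simplices (21): AD, AE, AF, AL, AM, AN, BD, BF, BG, DE, DF, DM, EG, EM, EN, FM, GL, GN, JM, JN, LM
  2-simplices (11): ADE, ADF, ADM, AEM, AEN, AFM, ALM, BDF, DEM, DFM, EGN
  3-simplices (2): ADEM, ADFM

so the chain groups are C_0 ≅ Z^10, C_1 ≅ Z^21, C_2 ≅ Z^11, C_3 ≅ Z^2.

The boundary map ∂_1: C_1 → C_0 maps an edge to its endpoints' difference, ∂[p,q] = q − p. For instance
  ∂EM = M − E.
As a 10×21 matrix over Z this has rank 9, with invariant factors (1,1,1,1,1,1,1,1,1).

∂_2: C_2 → C_1 sends each 2-simplex [p,q,r] to [q,r] − [p,r] + [p,q]. For instance
  ∂ALM = LM − AM + AL,
  ∂DFM = FM − DM + DF.
The resulting 21×11 matrix has rank 9, and its Smith normal form has invariant factors (1,1,1,1,1,1,1,1,1).

Boundary ∂_3: C_3 → C_2 sends each 3-simplex σ to the alternating sum Σ_i (−1)^i (σ with its i-th vertex removed). For instance
  ∂ADEM = DEM − AEM + ADM − ADE,
  ∂ADFM = DFM − AFM + ADM − ADF.
The 11×2 boundary matrix has rank 2 and Smith normal form diag(1,1).

Computing H_k = (kernel of ∂_k) / (image of ∂_{k+1}):

  H_0: rank C_0 − rank ∂_1 = 10 − 9 = 1, and the invariant factors of ∂_1 are all 1, so H_0 = Z.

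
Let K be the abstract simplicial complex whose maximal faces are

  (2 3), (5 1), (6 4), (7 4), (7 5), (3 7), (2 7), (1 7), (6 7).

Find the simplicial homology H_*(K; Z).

Fix the vertex order 1 < 2 < 3 < 4 < 5 < 6 < 7 and write every simplex with vertices in increasing order. Then dim K = 1 and the simplices of K are:

  0-simplices (7): [1], [2], [3], [4], [5], [6], [7]
  1-simplices (9): [1,5], [1,7], [2,3], [2,7], [3,7], [4,6], [4,7], [5,7], [6,7]

so the chain groups are C_0 ≅ Z^7, C_1 ≅ Z^9.

∂_1: C_1 → C_0 maps an edge to its endpoints' difference, ∂[p,q] = q − p. For instance
  ∂[2,3] = [3] − [2].
As a 7×9 matrix over Z this has rank 6, with invariant factors (1,1,1,1,1,1).

Computing H_k = (kernel of ∂_k) / (image of ∂_{k+1}):

  H_0: rank C_0 − rank ∂_1 = 7 − 6 = 1, and the invariant factors of ∂_1 are all 1, so H_0 = Z.
  H_1: rank ker ∂_1 − rank ∂_2 = (9 − 6) − 0 = 3, and there is no ∂_2, so H_1 = Z^3.

(K is a triangulation of a wedge of 3 circles.)

H_0 = Z,  H_1 = Z^3.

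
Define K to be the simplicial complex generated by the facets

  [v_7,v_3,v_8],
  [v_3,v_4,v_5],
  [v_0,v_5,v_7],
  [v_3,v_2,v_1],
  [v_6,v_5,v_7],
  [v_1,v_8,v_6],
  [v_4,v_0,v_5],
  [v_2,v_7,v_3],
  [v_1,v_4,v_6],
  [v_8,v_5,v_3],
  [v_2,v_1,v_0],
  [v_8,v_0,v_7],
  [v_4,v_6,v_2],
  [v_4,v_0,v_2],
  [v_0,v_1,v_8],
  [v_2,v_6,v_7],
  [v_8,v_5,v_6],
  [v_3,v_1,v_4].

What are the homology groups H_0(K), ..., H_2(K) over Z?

Take the total order v_0 < v_1 < v_2 < v_3 < v_4 < v_5 < v_6 < v_7 < v_8 on the vertex set. Then K (dimension 2) consists of the simplices:

  0-simplices (9): [v_0], [v_1], [v_2], [v_3], [v_4], [v_5], [v_6], [v_7], [v_8]
  1-simplices (27): (27 of them)
  2-simplices (18): (18 of them)

Hence C_0 ≅ Z^9, C_1 ≅ Z^27, C_2 ≅ Z^18.

∂_1: C_1 → C_0 maps an edge to its endpoints' difference, ∂[p,q] = q − p. For instance
  ∂[v_1,v_2] = [v_2] − [v_1].
As a 9×27 matrix over Z this has rank 8, with invariant factors (1,1,1,1,1,1,1,1).

Boundary ∂_2: C_2 → C_1 acts by ∂[p,q,r] = [q,r] − [p,r] + [p,q]. For instance
  ∂[v_3,v_4,v_5] = [v_4,v_5] − [v_3,v_5] + [v_3,v_4],
  ∂[v_0,v_1,v_2] = [v_1,v_2] − [v_0,v_2] + [v_0,v_1].
The 27×18 boundary matrix has rank 18 and Smith normal form diag(1,1,1,1,1,1,1,1,1,1,1,1,1,1,1,1,1,2).

From H_k ≅ ker(∂_k) / im(∂_{k+1}) we obtain:

  H_0: rank C_0 − rank ∂_1 = 9 − 8 = 1, and the invariant factors of ∂_1 are all 1, so H_0 ≅ Z.
  H_1: rank ker ∂_1 − rank ∂_2 = (27 − 8) − 18 = 1, and ∂_2 has invariant factor 2 > 1, so H_1 ≅ Z ⊕ Z/2.
  H_2: rank ker ∂_2 − rank ∂_3 = (18 − 18) − 0 = 0, and there is no ∂_3, so H_2 ≅ 0.

H_0 ≅ Z,  H_1 ≅ Z ⊕ Z/2,  H_2 = 0.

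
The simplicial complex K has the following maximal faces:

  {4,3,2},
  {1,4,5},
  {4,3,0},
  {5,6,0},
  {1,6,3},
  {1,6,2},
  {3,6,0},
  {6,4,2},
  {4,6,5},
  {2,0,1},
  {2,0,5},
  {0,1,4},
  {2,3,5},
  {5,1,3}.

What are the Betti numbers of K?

Order the vertices as 0 < 1 < 2 < 3 < 4 < 5 < 6. Listing each simplex with vertices in this order, K has dimension 2 with simplices:

  0-simplices (7): [0], [1], [2], [3], [4], [5], [6]
  1-simplices (21): [0,1], [0,2], [0,3], [0,4], [0,5], [0,6], [1,2], [1,3], [1,4], [1,5], [1,6], [2,3], [2,4], [2,5], [2,6], [3,4], [3,5], [3,6], [4,5], [4,6], [5,6]
  2-simplices (14): [0,1,2], [0,1,4], [0,2,5], [0,3,4], [0,3,6], [0,5,6], [1,2,6], [1,3,5], [1,3,6], [1,4,5], [2,3,4], [2,3,5], [2,4,6], [4,5,6]

so the chain groups are C_0 ≅ Z^7, C_1 ≅ Z^21, C_2 ≅ Z^14.

The boundary map ∂_1: C_1 → C_0 is given by ∂[p,q] = [q] − [p].
This gives a 7×21 integer matrix of rank 6; reducing to Smith normal form yields diagonal entries (1,1,1,1,1,1).

∂_2: C_2 → C_1 maps a triangle to the signed sum of its edges. For instance
  ∂[1,2,6] = [2,6] − [1,6] + [1,2],
  ∂[0,3,4] = [3,4] − [0,4] + [0,3].
The 21×14 boundary matrix has rank 13 and Smith normal form diag(1,1,1,1,1,1,1,1,1,1,1,1,1).

From H_k ≅ ker(∂_k) / im(∂_{k+1}) we obtain:

  H_0: rank C_0 − rank ∂_1 = 7 − 6 = 1, and the invariant factors of ∂_1 are all 1, so H_0 = Z.
  H_1: rank ker ∂_1 − rank ∂_2 = (21 − 6) − 13 = 2, and the invariant factors of ∂_2 are all 1, so H_1 = Z^2.
  H_2: rank ker ∂_2 − rank ∂_3 = (14 − 13) − 0 = 1, and there is no ∂_3, so H_2 = Z.

As a check, the Euler characteristic is 7 − 21 + 14 = 0, which agrees with 1 − 2 + 1 = 0.

Hence the Betti numbers are b_0 = 1, b_1 = 2, b_2 = 1.

b_0 = 1, b_1 = 2, b_2 = 1.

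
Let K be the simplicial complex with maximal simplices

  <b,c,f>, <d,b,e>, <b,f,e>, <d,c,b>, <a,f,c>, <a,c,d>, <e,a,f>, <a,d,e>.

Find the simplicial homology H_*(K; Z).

H_0 = Z,  H_1 = 0,  H_2 = Z.

Order the vertices as a < b < c < d < e < f. Listing each simplex with vertices in this order, K has dimension 2 with simplices:

  0-simplices (6): a, b, c, d, e, f
  1-simplices (12): ac, ad, ae, af, bc, bd, be, bf, cd, cf, de, ef
  2-simplices (8): acd, acf, ade, aef, bcd, bcf, bde, bef

giving chain groups C_0 ≅ Z^6, C_1 ≅ Z^12, C_2 ≅ Z^8.

Boundary ∂_1: C_1 → C_0 sends each edge [p,q] (with p < q) to q − p.
The resulting 6×12 matrix has rank 5, and its Smith normal form has invariant factors (1,1,1,1,1).

The boundary map ∂_2: C_2 → C_1 maps a triangle to the signed sum of its edges. For instance
  ∂aef = ef − af + ae,
  ∂bef = ef − bf + be.
The 12×8 boundary matrix has rank 7 and Smith normal form diag(1,1,1,1,1,1,1).

From H_k ≅ ker(∂_k) / im(∂_{k+1}) we obtain:

  H_0: rank C_0 − rank ∂_1 = 6 − 5 = 1, and the invariant factors of ∂_1 are all 1, so H_0 ≅ Z.
  H_1: rank ker ∂_1 − rank ∂_2 = (12 − 5) − 7 = 0, and the invariant factors of ∂_2 are all 1, so H_1 ≅ 0.
  H_2: rank ker ∂_2 − rank ∂_3 = (8 − 7) − 0 = 1, and there is no ∂_3, so H_2 ≅ Z.

As a check, the Euler characteristic is 6 − 12 + 8 = 2, which agrees with 1 − 0 + 1 = 2.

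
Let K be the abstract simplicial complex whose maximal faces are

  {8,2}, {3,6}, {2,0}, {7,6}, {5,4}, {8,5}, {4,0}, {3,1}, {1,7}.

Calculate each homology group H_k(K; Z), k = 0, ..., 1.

K has 9 vertices, 9 edges.
rank ∂_0 = 0, rank ∂_1 = 7 ⇒ b_0 = 9 − 0 − 7 = 2; all invariant factors of ∂_1 are 1 so no torsion. So H_0 = Z^2.
rank ∂_1 = 7, rank ∂_2 = 0 ⇒ b_1 = 9 − 7 − 0 = 2. So H_1 = Z^2.

H_0 ≅ Z^2,  H_1 ≅ Z^2.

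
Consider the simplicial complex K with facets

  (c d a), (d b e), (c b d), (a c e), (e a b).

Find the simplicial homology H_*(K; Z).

Order the vertices as a < b < c < d < e. Listing each simplex with vertices in this order, K has dimension 2 with simplices:

  0-simplices (5): a, b, c, d, e
  1-simplices (10): ab, ac, ad, ae, bc, bd, be, cd, ce, de
  2-simplices (5): abe, acd, ace, bcd, bde

giving chain groups C_0 ≅ Z^5, C_1 ≅ Z^10, C_2 ≅ Z^5.

The boundary map ∂_1: C_1 → C_0 maps an edge to its endpoints' difference, ∂[p,q] = q − p. For instance
  ∂de = e − d.
As a 5×10 matrix over Z this has rank 4, with invariant factors (1,1,1,1).

Boundary ∂_2: C_2 → C_1 sends each 2-simplex [p,q,r] to [q,r] − [p,r] + [p,q]. For instance
  ∂bcd = cd − bd + bc,
  ∂ace = ce − ae + ac.
As a 10×5 matrix over Z this has rank 5, with invariant factors (1,1,1,1,1).

From H_k ≅ ker(∂_k) / im(∂_{k+1}) we obtain:

  H_0: rank C_0 − rank ∂_1 = 5 − 4 = 1, and the invariant factors of ∂_1 are all 1, so H_0 ≅ Z.
  H_1: rank ker ∂_1 − rank ∂_2 = (10 − 4) − 5 = 1, and the invariant factors of ∂_2 are all 1, so H_1 ≅ Z.
  H_2: rank ker ∂_2 − rank ∂_3 = (5 − 5) − 0 = 0, and there is no ∂_3, so H_2 ≅ 0.

As a check, the Euler characteristic is 5 − 10 + 5 = 0, which agrees with 1 − 1 + 0 = 0.
(K is a triangulation of the Möbius band.)

H_0 = Z,  H_1 = Z,  H_2 = 0.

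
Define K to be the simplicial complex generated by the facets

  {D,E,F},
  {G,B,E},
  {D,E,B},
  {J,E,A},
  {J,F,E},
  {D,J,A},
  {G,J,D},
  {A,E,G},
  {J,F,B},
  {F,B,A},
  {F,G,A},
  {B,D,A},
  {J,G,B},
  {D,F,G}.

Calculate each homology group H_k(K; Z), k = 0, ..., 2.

Take the total order A < B < D < E < F < G < J on the vertex set. Then K (dimension 2) consists of the simplices:

  0-simplices (7): A, B, D, E, F, G, J
  1-simplices (21): AB, AD, AE, AF, AG, AJ, BD, BE, BF, BG, BJ, DE, DF, DG, DJ, EF, EG, EJ, FG, FJ, GJ
  2-simplices (14): ABD, ABF, ADJ, AEG, AEJ, AFG, BDE, BEG, BFJ, BGJ, DEF, DFG, DGJ, EFJ

so the chain groups are C_0 ≅ Z^7, C_1 ≅ Z^21, C_2 ≅ Z^14.

The boundary map ∂_1: C_1 → C_0 sends each edge [p,q] (with p < q) to q − p. For instance
  ∂AG = G − A.
The resulting 7×21 matrix has rank 6, and its Smith normal form has invariant factors (1,1,1,1,1,1).

∂_2: C_2 → C_1 acts by ∂[p,q,r] = [q,r] − [p,r] + [p,q]. For instance
  ∂ABF = BF − AF + AB,
  ∂DGJ = GJ − DJ + DG.
The resulting 21×14 matrix has rank 13, and its Smith normal form has invariant factors (1,1,1,1,1,1,1,1,1,1,1,1,1).

From H_k ≅ ker(∂_k) / im(∂_{k+1}) we obtain:

  H_0: rank C_0 − rank ∂_1 = 7 − 6 = 1, and the invariant factors of ∂_1 are all 1, so H_0 ≅ Z.
  H_1: rank ker ∂_1 − rank ∂_2 = (21 − 6) − 13 = 2, and the invariant factors of ∂_2 are all 1, so H_1 ≅ Z^2.
  H_2: rank ker ∂_2 − rank ∂_3 = (14 − 13) − 0 = 1, and there is no ∂_3, so H_2 ≅ Z.

H_0 = Z,  H_1 = Z^2,  H_2 = Z.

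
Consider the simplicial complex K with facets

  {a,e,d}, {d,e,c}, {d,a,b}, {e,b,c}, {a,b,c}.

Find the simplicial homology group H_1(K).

Order the vertices as a < b < c < d < e. Listing each simplex with vertices in this order, K has dimension 2 with simplices:

  0-simplices (5): a, b, c, d, e
  1-simplices (10): ab, ac, ad, ae, bc, bd, be, cd, ce, de
  2-simplices (5): abc, abd, ade, bce, cde

so the chain groups are C_0 ≅ Z^5, C_1 ≅ Z^10, C_2 ≅ Z^5.

Boundary ∂_1: C_1 → C_0 maps an edge to its endpoints' difference, ∂[p,q] = q − p.
This gives a 5×10 integer matrix of rank 4; reducing to Smith normal form yields diagonal entries (1,1,1,1).

∂_2: C_2 → C_1 sends each 2-simplex [p,q,r] to [q,r] − [p,r] + [p,q]. For instance
  ∂abd = bd − ad + ab,
  ∂abc = bc − ac + ab.
This gives a 10×5 integer matrix of rank 5; reducing to Smith normal form yields diagonal entries (1,1,1,1,1).

Now H_k = ker ∂_k / im ∂_{k+1}, so:

  H_1: rank ker ∂_1 − rank ∂_2 = (10 − 4) − 5 = 1, and the invariant factors of ∂_2 are all 1, so H_1 = Z.

(K is a triangulation of the Möbius band.)

H_1 = Z.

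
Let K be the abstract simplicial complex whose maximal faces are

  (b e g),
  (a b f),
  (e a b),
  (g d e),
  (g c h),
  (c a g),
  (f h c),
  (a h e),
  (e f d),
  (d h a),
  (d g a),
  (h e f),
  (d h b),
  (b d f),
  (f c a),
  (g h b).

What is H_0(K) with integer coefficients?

Fix the vertex order a < b < c < d < e < f < g < h and write every simplex with vertices in increasing order. Then dim K = 2 and the simplices of K are:

  0-simplices (8): a, b, c, d, e, f, g, h
  1-simplices (24): ab, ac, ad, ae, af, ag, ah, bd, be, bf, bg, bh, cf, cg, ch, de, df, dg, dh, ef, eg, eh, fh, gh
  2-simplices (16): abe, abf, acf, acg, adg, adh, aeh, bdf, bdh, beg, bgh, cfh, cgh, def, deg, efh

Hence C_0 ≅ Z^8, C_1 ≅ Z^24, C_2 ≅ Z^16.

The boundary map ∂_1: C_1 → C_0 is given by ∂[p,q] = [q] − [p]. For instance
  ∂ag = g − a.
This gives a 8×24 integer matrix of rank 7; reducing to Smith normal form yields diagonal entries (1,1,1,1,1,1,1).

The boundary map ∂_2: C_2 → C_1 maps a triangle to the signed sum of its edges. For instance
  ∂acf = cf − af + ac,
  ∂bdh = dh − bh + bd.
This gives a 24×16 integer matrix of rank 15; reducing to Smith normal form yields diagonal entries (1,1,1,1,1,1,1,1,1,1,1,1,1,1,1).

Computing H_k = (kernel of ∂_k) / (image of ∂_{k+1}):

  H_0: rank C_0 − rank ∂_1 = 8 − 7 = 1, and the invariant factors of ∂_1 are all 1, so H_0 ≅ Z.

H_0 ≅ Z.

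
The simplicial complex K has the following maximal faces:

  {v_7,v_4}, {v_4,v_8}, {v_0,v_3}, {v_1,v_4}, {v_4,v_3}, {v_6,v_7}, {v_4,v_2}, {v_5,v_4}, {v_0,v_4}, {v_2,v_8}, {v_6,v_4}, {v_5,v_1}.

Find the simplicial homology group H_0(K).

H_0 = Z.

We work with the vertex ordering v_0 < v_1 < v_2 < v_3 < v_4 < v_5 < v_6 < v_7 < v_8. The simplices of K, each written with vertices in increasing order, are:

  0-simplices (9): [v_0], [v_1], [v_2], [v_3], [v_4], [v_5], [v_6], [v_7], [v_8]
  1-simplices (12): [v_0,v_3], [v_0,v_4], [v_1,v_4], [v_1,v_5], [v_2,v_4], [v_2,v_8], [v_3,v_4], [v_4,v_5], [v_4,v_6], [v_4,v_7], [v_4,v_8], [v_6,v_7]

Hence C_0 ≅ Z^9, C_1 ≅ Z^12.

The boundary map ∂_1: C_1 → C_0 sends each edge [p,q] (with p < q) to q − p. For instance
  ∂[v_4,v_5] = [v_5] − [v_4].
The 9×12 boundary matrix has rank 8 and Smith normal form diag(1,1,1,1,1,1,1,1).

Now H_k = ker ∂_k / im ∂_{k+1}, so:

  H_0: rank C_0 − rank ∂_1 = 9 − 8 = 1, and the invariant factors of ∂_1 are all 1, so H_0 = Z.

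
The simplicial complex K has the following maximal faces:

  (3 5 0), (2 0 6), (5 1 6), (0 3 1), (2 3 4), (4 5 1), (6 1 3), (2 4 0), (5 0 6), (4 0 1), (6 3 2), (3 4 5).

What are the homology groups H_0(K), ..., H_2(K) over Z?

H_0 ≅ Z,  H_1 ≅ Z/2Z,  H_2 = 0.

Fix the vertex order 0 < 1 < 2 < 3 < 4 < 5 < 6 and write every simplex with vertices in increasing order. Then dim K = 2 and the simplices of K are:

  0-simplices (7): [0], [1], [2], [3], [4], [5], [6]
  1-simplices (18): [0,1], [0,2], [0,3], [0,4], [0,5], [0,6], [1,3], [1,4], [1,5], [1,6], [2,3], [2,4], [2,6], [3,4], [3,5], [3,6], [4,5], [5,6]
  2-simplices (12): [0,1,3], [0,1,4], [0,2,4], [0,2,6], [0,3,5], [0,5,6], [1,3,6], [1,4,5], [1,5,6], [2,3,4], [2,3,6], [3,4,5]

Hence C_0 ≅ Z^7, C_1 ≅ Z^18, C_2 ≅ Z^12.

Boundary ∂_1: C_1 → C_0 is given by ∂[p,q] = [q] − [p]. For instance
  ∂[2,4] = [4] − [2].
This gives a 7×18 integer matrix of rank 6; reducing to Smith normal form yields diagonal entries (1,1,1,1,1,1).

∂_2: C_2 → C_1 acts by ∂[p,q,r] = [q,r] − [p,r] + [p,q]. For instance
  ∂[0,1,4] = [1,4] − [0,4] + [0,1],
  ∂[2,3,6] = [3,6] − [2,6] + [2,3].
The resulting 18×12 matrix has rank 12, and its Smith normal form has invariant factors (1,1,1,1,1,1,1,1,1,1,1,2).

Computing H_k = (kernel of ∂_k) / (image of ∂_{k+1}):

  H_0: rank C_0 − rank ∂_1 = 7 − 6 = 1, and the invariant factors of ∂_1 are all 1, so H_0 ≅ Z.
  H_1: rank ker ∂_1 − rank ∂_2 = (18 − 6) − 12 = 0, and ∂_2 has invariant factor 2 > 1, so H_1 ≅ Z/2Z.
  H_2: rank ker ∂_2 − rank ∂_3 = (12 − 12) − 0 = 0, and there is no ∂_3, so H_2 ≅ 0.

As a check, the Euler characteristic is 7 − 18 + 12 = 1, which agrees with 1 − 0 + 0 = 1.
(K is a triangulation of the real projective plane RP^2.)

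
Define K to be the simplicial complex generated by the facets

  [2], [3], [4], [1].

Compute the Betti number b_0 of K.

b_0 = 4.

K has 4 vertices.
rank ∂_0 = 0, rank ∂_1 = 0 ⇒ b_0 = 4 − 0 − 0 = 4. So H_0 = Z^4.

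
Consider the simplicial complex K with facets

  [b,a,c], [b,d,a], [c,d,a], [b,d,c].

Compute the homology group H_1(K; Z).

H_1 = 0.

Take the total order a < b < c < d on the vertex set. Then K (dimension 2) consists of the simplices:

  0-simplices (4): a, b, c, d
  1-simplices (6): ab, ac, ad, bc, bd, cd
  2-simplices (4): abc, abd, acd, bcd

Hence C_0 ≅ Z^4, C_1 ≅ Z^6, C_2 ≅ Z^4.

The boundary map ∂_1: C_1 → C_0 is given by ∂[p,q] = [q] − [p].
The resulting 4×6 matrix has rank 3, and its Smith normal form has invariant factors (1,1,1).

Boundary ∂_2: C_2 → C_1 sends each 2-simplex [p,q,r] to [q,r] − [p,r] + [p,q]. For instance
  ∂abd = bd − ad + ab,
  ∂abc = bc − ac + ab.
The resulting 6×4 matrix has rank 3, and its Smith normal form has invariant factors (1,1,1).

Now H_k = ker ∂_k / im ∂_{k+1}, so:

  H_1: rank ker ∂_1 − rank ∂_2 = (6 − 3) − 3 = 0, and the invariant factors of ∂_2 are all 1, so H_1 ≅ 0.

(K is a triangulation of the 2-sphere S^2.)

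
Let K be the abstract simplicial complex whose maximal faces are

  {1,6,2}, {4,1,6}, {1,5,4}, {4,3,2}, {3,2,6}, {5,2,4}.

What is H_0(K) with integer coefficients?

Order the vertices as 1 < 2 < 3 < 4 < 5 < 6. Listing each simplex with vertices in this order, K has dimension 2 with simplices:

  0-simplices (6): [1], [2], [3], [4], [5], [6]
  1-simplices (12): [1,2], [1,4], [1,5], [1,6], [2,3], [2,4], [2,5], [2,6], [3,4], [3,6], [4,5], [4,6]
  2-simplices (6): [1,2,6], [1,4,5], [1,4,6], [2,3,4], [2,3,6], [2,4,5]

giving chain groups C_0 ≅ Z^6, C_1 ≅ Z^12, C_2 ≅ Z^6.

Boundary ∂_1: C_1 → C_0 maps an edge to its endpoints' difference, ∂[p,q] = q − p. For instance
  ∂[1,6] = [6] − [1].
This gives a 6×12 integer matrix of rank 5; reducing to Smith normal form yields diagonal entries (1,1,1,1,1).

Boundary ∂_2: C_2 → C_1 sends each 2-simplex [p,q,r] to [q,r] − [p,r] + [p,q]. For instance
  ∂[1,2,6] = [2,6] − [1,6] + [1,2],
  ∂[1,4,5] = [4,5] − [1,5] + [1,4].
This gives a 12×6 integer matrix of rank 6; reducing to Smith normal form yields diagonal entries (1,1,1,1,1,1).

Now H_k = ker ∂_k / im ∂_{k+1}, so:

  H_0: rank C_0 − rank ∂_1 = 6 − 5 = 1, and the invariant factors of ∂_1 are all 1, so H_0 = Z.

(K is a triangulation of the cylinder S^1 x I.)

H_0 = Z.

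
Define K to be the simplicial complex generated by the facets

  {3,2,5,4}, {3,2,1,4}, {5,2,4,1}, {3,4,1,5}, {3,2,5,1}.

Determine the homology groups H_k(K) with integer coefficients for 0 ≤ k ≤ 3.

Take the total order 1 < 2 < 3 < 4 < 5 on the vertex set. Then K (dimension 3) consists of the simplices:

  0-simplices (5): [1], [2], [3], [4], [5]
  1-simplices (10): [1,2], [1,3], [1,4], [1,5], [2,3], [2,4], [2,5], [3,4], [3,5], [4,5]
  2-simplices (10): [1,2,3], [1,2,4], [1,2,5], [1,3,4], [1,3,5], [1,4,5], [2,3,4], [2,3,5], [2,4,5], [3,4,5]
  3-simplices (5): [1,2,3,4], [1,2,3,5], [1,2,4,5], [1,3,4,5], [2,3,4,5]

so the chain groups are C_0 ≅ Z^5, C_1 ≅ Z^10, C_2 ≅ Z^10, C_3 ≅ Z^5.

The boundary map ∂_1: C_1 → C_0 is given by ∂[p,q] = [q] − [p]. For instance
  ∂[1,2] = [2] − [1].
This gives a 5×10 integer matrix of rank 4; reducing to Smith normal form yields diagonal entries (1,1,1,1).

∂_2: C_2 → C_1 sends each 2-simplex [p,q,r] to [q,r] − [p,r] + [p,q]. For instance
  ∂[1,2,4] = [2,4] − [1,4] + [1,2],
  ∂[1,2,3] = [2,3] − [1,3] + [1,2].
This gives a 10×10 integer matrix of rank 6; reducing to Smith normal form yields diagonal entries (1,1,1,1,1,1).

The boundary map ∂_3: C_3 → C_2 sends each 3-simplex σ to the alternating sum Σ_i (−1)^i (σ with its i-th vertex removed). For instance
  ∂[1,2,4,5] = [2,4,5] − [1,4,5] + [1,2,5] − [1,2,4],
  ∂[1,2,3,4] = [2,3,4] − [1,3,4] + [1,2,4] − [1,2,3].
As a 10×5 matrix over Z this has rank 4, with invariant factors (1,1,1,1).

Computing H_k = (kernel of ∂_k) / (image of ∂_{k+1}):

  H_0: rank C_0 − rank ∂_1 = 5 − 4 = 1, and the invariant factors of ∂_1 are all 1, so H_0 ≅ Z.
  H_1: rank ker ∂_1 − rank ∂_2 = (10 − 4) − 6 = 0, and the invariant factors of ∂_2 are all 1, so H_1 ≅ 0.
  H_2: rank ker ∂_2 − rank ∂_3 = (10 − 6) − 4 = 0, and the invariant factors of ∂_3 are all 1, so H_2 ≅ 0.
  H_3: rank ker ∂_3 − rank ∂_4 = (5 − 4) − 0 = 1, and there is no ∂_4, so H_3 ≅ Z.

H_0 = Z,  H_1 = 0,  H_2 = 0,  H_3 = Z.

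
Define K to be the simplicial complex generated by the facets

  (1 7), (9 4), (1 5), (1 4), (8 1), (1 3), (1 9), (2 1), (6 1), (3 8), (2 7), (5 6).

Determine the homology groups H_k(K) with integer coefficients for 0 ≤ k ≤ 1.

H_0 = Z,  H_1 = Z^4.

We work with the vertex ordering 1 < 2 < 3 < 4 < 5 < 6 < 7 < 8 < 9. The simplices of K, each written with vertices in increasing order, are:

  0-simplices (9): [1], [2], [3], [4], [5], [6], [7], [8], [9]
  1-simplices (12): [1,2], [1,3], [1,4], [1,5], [1,6], [1,7], [1,8], [1,9], [2,7], [3,8], [4,9], [5,6]

giving chain groups C_0 ≅ Z^9, C_1 ≅ Z^12.

Boundary ∂_1: C_1 → C_0 is given by ∂[p,q] = [q] − [p]. For instance
  ∂[4,9] = [9] − [4].
As a 9×12 matrix over Z this has rank 8, with invariant factors (1,1,1,1,1,1,1,1).

Computing H_k = (kernel of ∂_k) / (image of ∂_{k+1}):

  H_0: rank C_0 − rank ∂_1 = 9 − 8 = 1, and the invariant factors of ∂_1 are all 1, so H_0 ≅ Z.
  H_1: rank ker ∂_1 − rank ∂_2 = (12 − 8) − 0 = 4, and there is no ∂_2, so H_1 ≅ Z^4.

As a check, the Euler characteristic is 9 − 12 = -3, which agrees with 1 − 4 = -3.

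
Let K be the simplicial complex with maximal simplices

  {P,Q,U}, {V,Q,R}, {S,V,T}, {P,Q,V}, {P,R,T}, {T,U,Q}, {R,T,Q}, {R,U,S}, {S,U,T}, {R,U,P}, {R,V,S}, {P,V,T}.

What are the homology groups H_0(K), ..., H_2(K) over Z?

H_0 ≅ Z,  H_1 ≅ Z_2,  H_2 = 0.

Take the total order P < Q < R < S < T < U < V on the vertex set. Then K (dimension 2) consists of the simplices:

  0-simplices (7): P, Q, R, S, T, U, V
  1-simplices (18): PQ, PR, PT, PU, PV, QR, QT, QU, QV, RS, RT, RU, RV, ST, SU, SV, TU, TV
  2-simplices (12): PQU, PQV, PRT, PRU, PTV, QRT, QRV, QTU, RSU, RSV, STU, STV

Hence C_0 ≅ Z^7, C_1 ≅ Z^18, C_2 ≅ Z^12.

Boundary ∂_1: C_1 → C_0 is given by ∂[p,q] = [q] − [p]. For instance
  ∂PR = R − P.
The resulting 7×18 matrix has rank 6, and its Smith normal form has invariant factors (1,1,1,1,1,1).

Boundary ∂_2: C_2 → C_1 sends each 2-simplex [p,q,r] to [q,r] − [p,r] + [p,q]. For instance
  ∂QRV = RV − QV + QR,
  ∂QTU = TU − QU + QT.
This gives a 18×12 integer matrix of rank 12; reducing to Smith normal form yields diagonal entries (1,1,1,1,1,1,1,1,1,1,1,2).

Computing H_k = (kernel of ∂_k) / (image of ∂_{k+1}):

  H_0: rank C_0 − rank ∂_1 = 7 − 6 = 1, and the invariant factors of ∂_1 are all 1, so H_0 ≅ Z.
  H_1: rank ker ∂_1 − rank ∂_2 = (18 − 6) − 12 = 0, and ∂_2 has invariant factor 2 > 1, so H_1 ≅ Z_2.
  H_2: rank ker ∂_2 − rank ∂_3 = (12 − 12) − 0 = 0, and there is no ∂_3, so H_2 ≅ 0.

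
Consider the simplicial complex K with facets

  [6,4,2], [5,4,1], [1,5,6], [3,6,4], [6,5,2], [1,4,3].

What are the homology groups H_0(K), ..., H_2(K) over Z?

Order the vertices as 1 < 2 < 3 < 4 < 5 < 6. Listing each simplex with vertices in this order, K has dimension 2 with simplices:

  0-simplices (6): [1], [2], [3], [4], [5], [6]
  1-simplices (12): [1,3], [1,4], [1,5], [1,6], [2,4], [2,5], [2,6], [3,4], [3,6], [4,5], [4,6], [5,6]
  2-simplices (6): [1,3,4], [1,4,5], [1,5,6], [2,4,6], [2,5,6], [3,4,6]

giving chain groups C_0 ≅ Z^6, C_1 ≅ Z^12, C_2 ≅ Z^6.

The boundary map ∂_1: C_1 → C_0 sends each edge [p,q] (with p < q) to q − p. For instance
  ∂[1,3] = [3] − [1].
The 6×12 boundary matrix has rank 5 and Smith normal form diag(1,1,1,1,1).

Boundary ∂_2: C_2 → C_1 acts by ∂[p,q,r] = [q,r] − [p,r] + [p,q]. For instance
  ∂[2,4,6] = [4,6] − [2,6] + [2,4],
  ∂[1,3,4] = [3,4] − [1,4] + [1,3].
The resulting 12×6 matrix has rank 6, and its Smith normal form has invariant factors (1,1,1,1,1,1).

Reading off H_k = ker ∂_k / im ∂_{k+1}:

  H_0: rank C_0 − rank ∂_1 = 6 − 5 = 1, and the invariant factors of ∂_1 are all 1, so H_0 = Z.
  H_1: rank ker ∂_1 − rank ∂_2 = (12 − 5) − 6 = 1, and the invariant factors of ∂_2 are all 1, so H_1 = Z.
  H_2: rank ker ∂_2 − rank ∂_3 = (6 − 6) − 0 = 0, and there is no ∂_3, so H_2 = 0.

H_0 ≅ Z,  H_1 ≅ Z,  H_2 = 0.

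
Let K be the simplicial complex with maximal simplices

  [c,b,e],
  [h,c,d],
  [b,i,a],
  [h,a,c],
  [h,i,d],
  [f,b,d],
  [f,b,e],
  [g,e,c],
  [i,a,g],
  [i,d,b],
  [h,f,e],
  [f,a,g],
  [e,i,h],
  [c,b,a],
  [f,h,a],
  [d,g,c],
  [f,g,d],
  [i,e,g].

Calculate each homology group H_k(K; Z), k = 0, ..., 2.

H_0 ≅ Z,  H_1 ≅ Z^2,  H_2 ≅ Z.

K has 9 vertices, 27 edges, 18 triangles.
rank ∂_0 = 0, rank ∂_1 = 8 ⇒ b_0 = 9 − 0 − 8 = 1; all invariant factors of ∂_1 are 1 so no torsion. So H_0 = Z.
rank ∂_1 = 8, rank ∂_2 = 17 ⇒ b_1 = 27 − 8 − 17 = 2; all invariant factors of ∂_2 are 1 so no torsion. So H_1 = Z^2.
rank ∂_2 = 17, rank ∂_3 = 0 ⇒ b_2 = 18 − 17 − 0 = 1. So H_2 = Z.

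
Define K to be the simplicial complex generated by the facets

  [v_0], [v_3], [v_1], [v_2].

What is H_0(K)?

H_0 ≅ Z^4.

Order the vertices as v_0 < v_1 < v_2 < v_3. Listing each simplex with vertices in this order, K has dimension 0 with simplices:

  0-simplices (4): [v_0], [v_1], [v_2], [v_3]

giving chain groups C_0 ≅ Z^4.

Now H_k = ker ∂_k / im ∂_{k+1}, so:

  H_0: rank C_0 − rank ∂_1 = 4 − 0 = 4, and there is no ∂_1, so H_0 = Z^4.

(K is a triangulation of a set of 4 points.)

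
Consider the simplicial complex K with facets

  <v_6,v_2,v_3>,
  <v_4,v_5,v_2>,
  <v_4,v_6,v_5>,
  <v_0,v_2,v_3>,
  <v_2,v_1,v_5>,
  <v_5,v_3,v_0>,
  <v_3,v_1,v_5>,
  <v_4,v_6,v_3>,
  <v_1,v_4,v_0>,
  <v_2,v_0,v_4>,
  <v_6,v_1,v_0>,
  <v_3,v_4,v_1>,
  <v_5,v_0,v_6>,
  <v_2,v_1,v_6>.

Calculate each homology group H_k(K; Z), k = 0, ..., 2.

Order the vertices as v_0 < v_1 < v_2 < v_3 < v_4 < v_5 < v_6. Listing each simplex with vertices in this order, K has dimension 2 with simplices:

  0-simplices (7): [v_0], [v_1], [v_2], [v_3], [v_4], [v_5], [v_6]
  1-simplices (21): (21 of them)
  2-simplices (14): (14 of them)

so the chain groups are C_0 ≅ Z^7, C_1 ≅ Z^21, C_2 ≅ Z^14.

∂_1: C_1 → C_0 is given by ∂[p,q] = [q] − [p]. For instance
  ∂[v_1,v_2] = [v_2] − [v_1].
This gives a 7×21 integer matrix of rank 6; reducing to Smith normal form yields diagonal entries (1,1,1,1,1,1).

∂_2: C_2 → C_1 sends each 2-simplex [p,q,r] to [q,r] − [p,r] + [p,q]. For instance
  ∂[v_1,v_2,v_6] = [v_2,v_6] − [v_1,v_6] + [v_1,v_2],
  ∂[v_3,v_4,v_6] = [v_4,v_6] − [v_3,v_6] + [v_3,v_4].
The resulting 21×14 matrix has rank 13, and its Smith normal form has invariant factors (1,1,1,1,1,1,1,1,1,1,1,1,1).

Reading off H_k = ker ∂_k / im ∂_{k+1}:

  H_0: rank C_0 − rank ∂_1 = 7 − 6 = 1, and the invariant factors of ∂_1 are all 1, so H_0 ≅ Z.
  H_1: rank ker ∂_1 − rank ∂_2 = (21 − 6) − 13 = 2, and the invariant factors of ∂_2 are all 1, so H_1 ≅ Z^2.
  H_2: rank ker ∂_2 − rank ∂_3 = (14 − 13) − 0 = 1, and there is no ∂_3, so H_2 ≅ Z.

H_0 ≅ Z,  H_1 ≅ Z^2,  H_2 ≅ Z.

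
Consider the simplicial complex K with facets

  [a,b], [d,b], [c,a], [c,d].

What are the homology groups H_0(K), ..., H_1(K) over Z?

K has 4 vertices, 4 edges.
rank ∂_0 = 0, rank ∂_1 = 3 ⇒ b_0 = 4 − 0 − 3 = 1; all invariant factors of ∂_1 are 1 so no torsion. So H_0 = Z.
rank ∂_1 = 3, rank ∂_2 = 0 ⇒ b_1 = 4 − 3 − 0 = 1. So H_1 = Z.

H_0 = Z,  H_1 = Z.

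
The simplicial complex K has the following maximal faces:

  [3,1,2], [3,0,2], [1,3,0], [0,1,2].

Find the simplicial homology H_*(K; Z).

H_0 ≅ Z,  H_1 = 0,  H_2 ≅ Z.

K has 4 vertices, 6 edges, 4 triangles.
rank ∂_0 = 0, rank ∂_1 = 3 ⇒ b_0 = 4 − 0 − 3 = 1; all invariant factors of ∂_1 are 1 so no torsion. So H_0 = Z.
rank ∂_1 = 3, rank ∂_2 = 3 ⇒ b_1 = 6 − 3 − 3 = 0; all invariant factors of ∂_2 are 1 so no torsion. So H_1 = 0.
rank ∂_2 = 3, rank ∂_3 = 0 ⇒ b_2 = 4 − 3 − 0 = 1. So H_2 = Z.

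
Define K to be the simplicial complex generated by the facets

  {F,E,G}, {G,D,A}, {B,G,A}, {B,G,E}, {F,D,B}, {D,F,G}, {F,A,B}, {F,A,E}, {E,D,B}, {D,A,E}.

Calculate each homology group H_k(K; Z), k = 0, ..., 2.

Order the vertices as A < B < D < E < F < G. Listing each simplex with vertices in this order, K has dimension 2 with simplices:

  0-simplices (6): A, B, D, E, F, G
  1-simplices (15): AB, AD, AE, AF, AG, BD, BE, BF, BG, DE, DF, DG, EF, EG, FG
  2-simplices (10): ABF, ABG, ADE, ADG, AEF, BDE, BDF, BEG, DFG, EFG

so the chain groups are C_0 ≅ Z^6, C_1 ≅ Z^15, C_2 ≅ Z^10.

The boundary map ∂_1: C_1 → C_0 maps an edge to its endpoints' difference, ∂[p,q] = q − p. For instance
  ∂FG = G − F.
The resulting 6×15 matrix has rank 5, and its Smith normal form has invariant factors (1,1,1,1,1).

Boundary ∂_2: C_2 → C_1 acts by ∂[p,q,r] = [q,r] − [p,r] + [p,q]. For instance
  ∂DFG = FG − DG + DF,
  ∂BDE = DE − BE + BD.
The 15×10 boundary matrix has rank 10 and Smith normal form diag(1,1,1,1,1,1,1,1,1,2).

Computing H_k = (kernel of ∂_k) / (image of ∂_{k+1}):

  H_0: rank C_0 − rank ∂_1 = 6 − 5 = 1, and the invariant factors of ∂_1 are all 1, so H_0 = Z.
  H_1: rank ker ∂_1 − rank ∂_2 = (15 − 5) − 10 = 0, and ∂_2 has invariant factor 2 > 1, so H_1 = Z_2.
  H_2: rank ker ∂_2 − rank ∂_3 = (10 − 10) − 0 = 0, and there is no ∂_3, so H_2 = 0.

H_0 ≅ Z,  H_1 ≅ Z_2,  H_2 = 0.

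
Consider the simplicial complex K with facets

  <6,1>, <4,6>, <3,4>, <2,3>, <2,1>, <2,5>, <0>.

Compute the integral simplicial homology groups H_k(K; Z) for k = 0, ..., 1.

H_0 ≅ Z^2,  H_1 ≅ Z.

K has 7 vertices, 6 edges.
rank ∂_0 = 0, rank ∂_1 = 5 ⇒ b_0 = 7 − 0 − 5 = 2; all invariant factors of ∂_1 are 1 so no torsion. So H_0 ≅ Z^2.
rank ∂_1 = 5, rank ∂_2 = 0 ⇒ b_1 = 6 − 5 − 0 = 1. So H_1 ≅ Z.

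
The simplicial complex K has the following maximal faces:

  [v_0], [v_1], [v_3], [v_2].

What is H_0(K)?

Take the total order v_0 < v_1 < v_2 < v_3 on the vertex set. Then K (dimension 0) consists of the simplices:

  0-simplices (4): [v_0], [v_1], [v_2], [v_3]

Hence C_0 ≅ Z^4.

Computing H_k = (kernel of ∂_k) / (image of ∂_{k+1}):

  H_0: rank C_0 − rank ∂_1 = 4 − 0 = 4, and there is no ∂_1, so H_0 = Z^4.

H_0 ≅ Z^4.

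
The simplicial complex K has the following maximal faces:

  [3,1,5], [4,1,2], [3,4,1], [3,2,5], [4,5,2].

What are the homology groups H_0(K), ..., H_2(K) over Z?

H_0 ≅ Z,  H_1 ≅ Z,  H_2 = 0.

K has 5 vertices, 10 edges, 5 triangles.
rank ∂_0 = 0, rank ∂_1 = 4 ⇒ b_0 = 5 − 0 − 4 = 1; all invariant factors of ∂_1 are 1 so no torsion. So H_0 ≅ Z.
rank ∂_1 = 4, rank ∂_2 = 5 ⇒ b_1 = 10 − 4 − 5 = 1; all invariant factors of ∂_2 are 1 so no torsion. So H_1 ≅ Z.
rank ∂_2 = 5, rank ∂_3 = 0 ⇒ b_2 = 5 − 5 − 0 = 0. So H_2 ≅ 0.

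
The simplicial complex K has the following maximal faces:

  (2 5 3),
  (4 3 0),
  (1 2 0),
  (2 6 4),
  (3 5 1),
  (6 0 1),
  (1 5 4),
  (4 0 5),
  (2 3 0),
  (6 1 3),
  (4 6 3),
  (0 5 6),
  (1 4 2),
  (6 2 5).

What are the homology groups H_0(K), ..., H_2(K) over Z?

We work with the vertex ordering 0 < 1 < 2 < 3 < 4 < 5 < 6. The simplices of K, each written with vertices in increasing order, are:

  0-simplices (7): [0], [1], [2], [3], [4], [5], [6]
  1-simplices (21): [0,1], [0,2], [0,3], [0,4], [0,5], [0,6], [1,2], [1,3], [1,4], [1,5], [1,6], [2,3], [2,4], [2,5], [2,6], [3,4], [3,5], [3,6], [4,5], [4,6], [5,6]
  2-simplices (14): [0,1,2], [0,1,6], [0,2,3], [0,3,4], [0,4,5], [0,5,6], [1,2,4], [1,3,5], [1,3,6], [1,4,5], [2,3,5], [2,4,6], [2,5,6], [3,4,6]

giving chain groups C_0 ≅ Z^7, C_1 ≅ Z^21, C_2 ≅ Z^14.

Boundary ∂_1: C_1 → C_0 maps an edge to its endpoints' difference, ∂[p,q] = q − p.
As a 7×21 matrix over Z this has rank 6, with invariant factors (1,1,1,1,1,1).

The boundary map ∂_2: C_2 → C_1 maps a triangle to the signed sum of its edges. For instance
  ∂[1,4,5] = [4,5] − [1,5] + [1,4],
  ∂[1,3,5] = [3,5] − [1,5] + [1,3].
As a 21×14 matrix over Z this has rank 13, with invariant factors (1,1,1,1,1,1,1,1,1,1,1,1,1).

Now H_k = ker ∂_k / im ∂_{k+1}, so:

  H_0: rank C_0 − rank ∂_1 = 7 − 6 = 1, and the invariant factors of ∂_1 are all 1, so H_0 = Z.
  H_1: rank ker ∂_1 − rank ∂_2 = (21 − 6) − 13 = 2, and the invariant factors of ∂_2 are all 1, so H_1 = Z^2.
  H_2: rank ker ∂_2 − rank ∂_3 = (14 − 13) − 0 = 1, and there is no ∂_3, so H_2 = Z.

As a check, the Euler characteristic is 7 − 21 + 14 = 0, which agrees with 1 − 2 + 1 = 0.

H_0 = Z,  H_1 = Z^2,  H_2 = Z.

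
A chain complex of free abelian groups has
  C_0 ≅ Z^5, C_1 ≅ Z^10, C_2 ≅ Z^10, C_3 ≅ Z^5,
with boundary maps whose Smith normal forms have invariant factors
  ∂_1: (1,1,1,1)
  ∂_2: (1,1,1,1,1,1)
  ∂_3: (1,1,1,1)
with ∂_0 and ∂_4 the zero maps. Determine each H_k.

H_0: b_0 = 5 − 0 − 4 = 1; torsion from ∂_1 factors > 1: none. So H_0 ≅ Z.
H_1: b_1 = 10 − 4 − 6 = 0; torsion from ∂_2 factors > 1: none. So H_1 ≅ 0.
H_2: b_2 = 10 − 6 − 4 = 0; torsion from ∂_3 factors > 1: none. So H_2 ≅ 0.
H_3: b_3 = 5 − 4 − 0 = 1; torsion from ∂_4 factors > 1: none. So H_3 ≅ Z.

H_0 ≅ Z,  H_1 = 0,  H_2 = 0,  H_3 ≅ Z.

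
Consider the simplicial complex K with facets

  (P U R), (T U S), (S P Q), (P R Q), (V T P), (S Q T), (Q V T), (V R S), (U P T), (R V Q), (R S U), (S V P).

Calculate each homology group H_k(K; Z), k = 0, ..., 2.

H_0 ≅ Z,  H_1 ≅ Z_2,  H_2 = 0.

Order the vertices as P < Q < R < S < T < U < V. Listing each simplex with vertices in this order, K has dimension 2 with simplices:

  0-simplices (7): P, Q, R, S, T, U, V
  1-simplices (18): PQ, PR, PS, PT, PU, PV, QR, QS, QT, QV, RS, RU, RV, ST, SU, SV, TU, TV
  2-simplices (12): PQR, PQS, PRU, PSV, PTU, PTV, QRV, QST, QTV, RSU, RSV, STU

Hence C_0 ≅ Z^7, C_1 ≅ Z^18, C_2 ≅ Z^12.

∂_1: C_1 → C_0 sends each edge [p,q] (with p < q) to q − p. For instance
  ∂TV = V − T.
The resulting 7×18 matrix has rank 6, and its Smith normal form has invariant factors (1,1,1,1,1,1).

The boundary map ∂_2: C_2 → C_1 maps a triangle to the signed sum of its edges. For instance
  ∂PTU = TU − PU + PT,
  ∂PTV = TV − PV + PT.
The resulting 18×12 matrix has rank 12, and its Smith normal form has invariant factors (1,1,1,1,1,1,1,1,1,1,1,2).

From H_k ≅ ker(∂_k) / im(∂_{k+1}) we obtain:

  H_0: rank C_0 − rank ∂_1 = 7 − 6 = 1, and the invariant factors of ∂_1 are all 1, so H_0 = Z.
  H_1: rank ker ∂_1 − rank ∂_2 = (18 − 6) − 12 = 0, and ∂_2 has invariant factor 2 > 1, so H_1 = Z_2.
  H_2: rank ker ∂_2 − rank ∂_3 = (12 − 12) − 0 = 0, and there is no ∂_3, so H_2 = 0.

As a check, the Euler characteristic is 7 − 18 + 12 = 1, which agrees with 1 − 0 + 0 = 1.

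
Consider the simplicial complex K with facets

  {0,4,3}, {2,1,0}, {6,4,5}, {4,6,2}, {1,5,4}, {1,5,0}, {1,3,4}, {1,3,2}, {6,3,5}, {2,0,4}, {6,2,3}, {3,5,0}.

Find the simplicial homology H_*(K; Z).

H_0 ≅ Z,  H_1 ≅ Z/2,  H_2 = 0.

We work with the vertex ordering 0 < 1 < 2 < 3 < 4 < 5 < 6. The simplices of K, each written with vertices in increasing order, are:

  0-simplices (7): [0], [1], [2], [3], [4], [5], [6]
  1-simplices (18): [0,1], [0,2], [0,3], [0,4], [0,5], [1,2], [1,3], [1,4], [1,5], [2,3], [2,4], [2,6], [3,4], [3,5], [3,6], [4,5], [4,6], [5,6]
  2-simplices (12): [0,1,2], [0,1,5], [0,2,4], [0,3,4], [0,3,5], [1,2,3], [1,3,4], [1,4,5], [2,3,6], [2,4,6], [3,5,6], [4,5,6]

so the chain groups are C_0 ≅ Z^7, C_1 ≅ Z^18, C_2 ≅ Z^12.

Boundary ∂_1: C_1 → C_0 maps an edge to its endpoints' difference, ∂[p,q] = q − p. For instance
  ∂[2,3] = [3] − [2].
The resulting 7×18 matrix has rank 6, and its Smith normal form has invariant factors (1,1,1,1,1,1).

∂_2: C_2 → C_1 sends each 2-simplex [p,q,r] to [q,r] − [p,r] + [p,q]. For instance
  ∂[1,3,4] = [3,4] − [1,4] + [1,3],
  ∂[1,2,3] = [2,3] − [1,3] + [1,2].
The 18×12 boundary matrix has rank 12 and Smith normal form diag(1,1,1,1,1,1,1,1,1,1,1,2).

From H_k ≅ ker(∂_k) / im(∂_{k+1}) we obtain:

  H_0: rank C_0 − rank ∂_1 = 7 − 6 = 1, and the invariant factors of ∂_1 are all 1, so H_0 = Z.
  H_1: rank ker ∂_1 − rank ∂_2 = (18 − 6) − 12 = 0, and ∂_2 has invariant factor 2 > 1, so H_1 = Z/2.
  H_2: rank ker ∂_2 − rank ∂_3 = (12 − 12) − 0 = 0, and there is no ∂_3, so H_2 = 0.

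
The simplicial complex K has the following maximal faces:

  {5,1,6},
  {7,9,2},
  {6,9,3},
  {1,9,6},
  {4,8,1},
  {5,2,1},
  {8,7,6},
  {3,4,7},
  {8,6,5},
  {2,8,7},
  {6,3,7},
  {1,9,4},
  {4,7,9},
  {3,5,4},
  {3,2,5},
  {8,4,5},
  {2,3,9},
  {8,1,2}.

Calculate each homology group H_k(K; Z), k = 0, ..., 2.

H_0 ≅ Z,  H_1 ≅ Z × Z/2,  H_2 = 0.

We work with the vertex ordering 1 < 2 < 3 < 4 < 5 < 6 < 7 < 8 < 9. The simplices of K, each written with vertices in increasing order, are:

  0-simplices (9): [1], [2], [3], [4], [5], [6], [7], [8], [9]
  1-simplices (27): (27 of them)
  2-simplices (18): [1,2,5], [1,2,8], [1,4,8], [1,4,9], [1,5,6], [1,6,9], [2,3,5], [2,3,9], [2,7,8], [2,7,9], [3,4,5], [3,4,7], [3,6,7], [3,6,9], [4,5,8], [4,7,9], [5,6,8], [6,7,8]

Hence C_0 ≅ Z^9, C_1 ≅ Z^27, C_2 ≅ Z^18.

The boundary map ∂_1: C_1 → C_0 maps an edge to its endpoints' difference, ∂[p,q] = q − p. For instance
  ∂[6,8] = [8] − [6].
As a 9×27 matrix over Z this has rank 8, with invariant factors (1,1,1,1,1,1,1,1).

∂_2: C_2 → C_1 sends each 2-simplex [p,q,r] to [q,r] − [p,r] + [p,q]. For instance
  ∂[2,7,8] = [7,8] − [2,8] + [2,7],
  ∂[2,3,5] = [3,5] − [2,5] + [2,3].
The resulting 27×18 matrix has rank 18, and its Smith normal form has invariant factors (1,1,1,1,1,1,1,1,1,1,1,1,1,1,1,1,1,2).

Reading off H_k = ker ∂_k / im ∂_{k+1}:

  H_0: rank C_0 − rank ∂_1 = 9 − 8 = 1, and the invariant factors of ∂_1 are all 1, so H_0 = Z.
  H_1: rank ker ∂_1 − rank ∂_2 = (27 − 8) − 18 = 1, and ∂_2 has invariant factor 2 > 1, so H_1 = Z × Z/2.
  H_2: rank ker ∂_2 − rank ∂_3 = (18 − 18) − 0 = 0, and there is no ∂_3, so H_2 = 0.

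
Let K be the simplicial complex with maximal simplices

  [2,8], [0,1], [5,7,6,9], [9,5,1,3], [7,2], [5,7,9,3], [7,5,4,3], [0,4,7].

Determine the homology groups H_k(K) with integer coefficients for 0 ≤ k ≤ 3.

K has 10 vertices, 20 edges, 14 triangles, 4 3-simplices.
rank ∂_0 = 0, rank ∂_1 = 9 ⇒ b_0 = 10 − 0 − 9 = 1; all invariant factors of ∂_1 are 1 so no torsion. So H_0 = Z.
rank ∂_1 = 9, rank ∂_2 = 10 ⇒ b_1 = 20 − 9 − 10 = 1; all invariant factors of ∂_2 are 1 so no torsion. So H_1 = Z.
rank ∂_2 = 10, rank ∂_3 = 4 ⇒ b_2 = 14 − 10 − 4 = 0; all invariant factors of ∂_3 are 1 so no torsion. So H_2 = 0.
rank ∂_3 = 4, rank ∂_4 = 0 ⇒ b_3 = 4 − 4 − 0 = 0. So H_3 = 0.

H_0 = Z,  H_1 = Z,  H_2 = 0,  H_3 = 0.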